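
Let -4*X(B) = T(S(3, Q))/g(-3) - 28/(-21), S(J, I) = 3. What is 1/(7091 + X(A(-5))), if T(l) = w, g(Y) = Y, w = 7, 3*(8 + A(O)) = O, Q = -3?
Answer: 4/28365 ≈ 0.00014102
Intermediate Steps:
A(O) = -8 + O/3
T(l) = 7
X(B) = 1/4 (X(B) = -(7/(-3) - 28/(-21))/4 = -(7*(-1/3) - 28*(-1/21))/4 = -(-7/3 + 4/3)/4 = -1/4*(-1) = 1/4)
1/(7091 + X(A(-5))) = 1/(7091 + 1/4) = 1/(28365/4) = 4/28365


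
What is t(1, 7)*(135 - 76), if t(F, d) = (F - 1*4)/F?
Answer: -177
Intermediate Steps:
t(F, d) = (-4 + F)/F (t(F, d) = (F - 4)/F = (-4 + F)/F)
t(1, 7)*(135 - 76) = ((-4 + 1)/1)*(135 - 76) = (1*(-3))*59 = -3*59 = -177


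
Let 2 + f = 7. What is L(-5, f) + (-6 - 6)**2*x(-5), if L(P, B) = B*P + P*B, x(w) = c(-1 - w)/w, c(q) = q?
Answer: -826/5 ≈ -165.20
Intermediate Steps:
f = 5 (f = -2 + 7 = 5)
x(w) = (-1 - w)/w
L(P, B) = 2*B*P (L(P, B) = B*P + B*P = 2*B*P)
L(-5, f) + (-6 - 6)**2*x(-5) = 2*5*(-5) + (-6 - 6)**2*((-1 - 1*(-5))/(-5)) = -50 + (-12)**2*(-(-1 + 5)/5) = -50 + 144*(-1/5*4) = -50 + 144*(-4/5) = -50 - 576/5 = -826/5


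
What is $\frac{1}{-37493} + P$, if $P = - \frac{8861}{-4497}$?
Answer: $\frac{332220976}{168606021} \approx 1.9704$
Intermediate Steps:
$P = \frac{8861}{4497}$ ($P = \left(-8861\right) \left(- \frac{1}{4497}\right) = \frac{8861}{4497} \approx 1.9704$)
$\frac{1}{-37493} + P = \frac{1}{-37493} + \frac{8861}{4497} = - \frac{1}{37493} + \frac{8861}{4497} = \frac{332220976}{168606021}$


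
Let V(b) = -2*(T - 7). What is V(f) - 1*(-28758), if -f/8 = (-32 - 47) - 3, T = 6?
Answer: 28760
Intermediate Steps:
f = 656 (f = -8*((-32 - 47) - 3) = -8*(-79 - 3) = -8*(-82) = 656)
V(b) = 2 (V(b) = -2*(6 - 7) = -2*(-1) = 2)
V(f) - 1*(-28758) = 2 - 1*(-28758) = 2 + 28758 = 28760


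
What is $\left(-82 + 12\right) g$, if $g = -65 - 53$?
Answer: $8260$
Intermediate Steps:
$g = -118$
$\left(-82 + 12\right) g = \left(-82 + 12\right) \left(-118\right) = \left(-70\right) \left(-118\right) = 8260$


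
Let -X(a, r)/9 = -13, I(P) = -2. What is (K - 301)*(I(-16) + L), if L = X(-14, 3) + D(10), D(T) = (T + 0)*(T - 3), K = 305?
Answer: 740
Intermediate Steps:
X(a, r) = 117 (X(a, r) = -9*(-13) = 117)
D(T) = T*(-3 + T)
L = 187 (L = 117 + 10*(-3 + 10) = 117 + 10*7 = 117 + 70 = 187)
(K - 301)*(I(-16) + L) = (305 - 301)*(-2 + 187) = 4*185 = 740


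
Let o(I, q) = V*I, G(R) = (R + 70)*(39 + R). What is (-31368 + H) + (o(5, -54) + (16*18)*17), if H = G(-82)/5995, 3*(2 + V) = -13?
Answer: -476666897/17985 ≈ -26504.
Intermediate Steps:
V = -19/3 (V = -2 + (⅓)*(-13) = -2 - 13/3 = -19/3 ≈ -6.3333)
G(R) = (39 + R)*(70 + R) (G(R) = (70 + R)*(39 + R) = (39 + R)*(70 + R))
o(I, q) = -19*I/3
H = 516/5995 (H = (2730 + (-82)² + 109*(-82))/5995 = (2730 + 6724 - 8938)*(1/5995) = 516*(1/5995) = 516/5995 ≈ 0.086072)
(-31368 + H) + (o(5, -54) + (16*18)*17) = (-31368 + 516/5995) + (-19/3*5 + (16*18)*17) = -188050644/5995 + (-95/3 + 288*17) = -188050644/5995 + (-95/3 + 4896) = -188050644/5995 + 14593/3 = -476666897/17985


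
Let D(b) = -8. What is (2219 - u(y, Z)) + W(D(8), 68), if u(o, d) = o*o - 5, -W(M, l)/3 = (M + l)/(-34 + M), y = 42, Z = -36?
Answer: 3250/7 ≈ 464.29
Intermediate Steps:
W(M, l) = -3*(M + l)/(-34 + M)
u(o, d) = -5 + o² (u(o, d) = o² - 5 = -5 + o²)
(2219 - u(y, Z)) + W(D(8), 68) = (2219 - (-5 + 42²)) + 3*(-1*(-8) - 1*68)/(-34 - 8) = (2219 - (-5 + 1764)) + 3*(8 - 68)/(-42) = (2219 - 1*1759) + 3*(-1/42)*(-60) = (2219 - 1759) + 30/7 = 460 + 30/7 = 3250/7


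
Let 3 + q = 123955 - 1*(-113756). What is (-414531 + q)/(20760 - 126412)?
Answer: 176823/105652 ≈ 1.6736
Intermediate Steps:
q = 237708 (q = -3 + (123955 - 1*(-113756)) = -3 + (123955 + 113756) = -3 + 237711 = 237708)
(-414531 + q)/(20760 - 126412) = (-414531 + 237708)/(20760 - 126412) = -176823/(-105652) = -176823*(-1/105652) = 176823/105652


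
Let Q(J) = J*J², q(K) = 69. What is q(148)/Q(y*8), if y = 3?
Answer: 23/4608 ≈ 0.0049913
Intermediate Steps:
Q(J) = J³
q(148)/Q(y*8) = 69/((3*8)³) = 69/(24³) = 69/13824 = 69*(1/13824) = 23/4608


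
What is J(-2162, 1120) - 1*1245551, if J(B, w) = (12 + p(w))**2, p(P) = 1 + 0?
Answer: -1245382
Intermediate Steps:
p(P) = 1
J(B, w) = 169 (J(B, w) = (12 + 1)**2 = 13**2 = 169)
J(-2162, 1120) - 1*1245551 = 169 - 1*1245551 = 169 - 1245551 = -1245382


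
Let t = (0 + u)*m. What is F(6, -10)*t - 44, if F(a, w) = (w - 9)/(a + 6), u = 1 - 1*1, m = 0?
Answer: -44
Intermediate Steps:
u = 0 (u = 1 - 1 = 0)
F(a, w) = (-9 + w)/(6 + a)
t = 0 (t = (0 + 0)*0 = 0*0 = 0)
F(6, -10)*t - 44 = ((-9 - 10)/(6 + 6))*0 - 44 = (-19/12)*0 - 44 = ((1/12)*(-19))*0 - 44 = -19/12*0 - 44 = 0 - 44 = -44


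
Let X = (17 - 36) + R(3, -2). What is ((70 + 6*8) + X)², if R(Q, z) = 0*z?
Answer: 9801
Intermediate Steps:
R(Q, z) = 0
X = -19 (X = (17 - 36) + 0 = -19 + 0 = -19)
((70 + 6*8) + X)² = ((70 + 6*8) - 19)² = ((70 + 48) - 19)² = (118 - 19)² = 99² = 9801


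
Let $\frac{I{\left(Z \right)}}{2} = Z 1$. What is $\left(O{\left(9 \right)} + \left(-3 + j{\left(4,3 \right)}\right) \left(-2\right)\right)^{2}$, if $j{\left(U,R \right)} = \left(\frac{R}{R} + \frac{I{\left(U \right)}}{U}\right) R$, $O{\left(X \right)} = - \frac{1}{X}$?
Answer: $\frac{11881}{81} \approx 146.68$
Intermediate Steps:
$I{\left(Z \right)} = 2 Z$ ($I{\left(Z \right)} = 2 Z 1 = 2 Z$)
$j{\left(U,R \right)} = 3 R$ ($j{\left(U,R \right)} = \left(\frac{R}{R} + \frac{2 U}{U}\right) R = \left(1 + 2\right) R = 3 R$)
$\left(O{\left(9 \right)} + \left(-3 + j{\left(4,3 \right)}\right) \left(-2\right)\right)^{2} = \left(- \frac{1}{9} + \left(-3 + 3 \cdot 3\right) \left(-2\right)\right)^{2} = \left(\left(-1\right) \frac{1}{9} + \left(-3 + 9\right) \left(-2\right)\right)^{2} = \left(- \frac{1}{9} + 6 \left(-2\right)\right)^{2} = \left(- \frac{1}{9} - 12\right)^{2} = \left(- \frac{109}{9}\right)^{2} = \frac{11881}{81}$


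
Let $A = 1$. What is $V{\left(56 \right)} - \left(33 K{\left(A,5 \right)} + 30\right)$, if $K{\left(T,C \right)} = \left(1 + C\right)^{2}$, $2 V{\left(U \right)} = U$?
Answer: $-1190$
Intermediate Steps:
$V{\left(U \right)} = \frac{U}{2}$
$V{\left(56 \right)} - \left(33 K{\left(A,5 \right)} + 30\right) = \frac{1}{2} \cdot 56 - \left(33 \left(1 + 5\right)^{2} + 30\right) = 28 - \left(33 \cdot 6^{2} + 30\right) = 28 - \left(33 \cdot 36 + 30\right) = 28 - \left(1188 + 30\right) = 28 - 1218 = -1190$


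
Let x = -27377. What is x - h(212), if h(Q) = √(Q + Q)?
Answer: -27377 - 2*√106 ≈ -27398.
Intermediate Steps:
h(Q) = √2*√Q (h(Q) = √(2*Q) = √2*√Q)
x - h(212) = -27377 - √2*√212 = -27377 - √2*2*√53 = -27377 - 2*√106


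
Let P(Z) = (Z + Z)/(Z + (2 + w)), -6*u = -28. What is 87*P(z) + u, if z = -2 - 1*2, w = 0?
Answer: 1058/3 ≈ 352.67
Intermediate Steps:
u = 14/3 (u = -⅙*(-28) = 14/3 ≈ 4.6667)
z = -4 (z = -2 - 2 = -4)
P(Z) = 2*Z/(2 + Z) (P(Z) = (Z + Z)/(Z + (2 + 0)) = (2*Z)/(Z + 2) = (2*Z)/(2 + Z) = 2*Z/(2 + Z))
87*P(z) + u = 87*(2*(-4)/(2 - 4)) + 14/3 = 87*(2*(-4)/(-2)) + 14/3 = 87*(2*(-4)*(-½)) + 14/3 = 87*4 + 14/3 = 348 + 14/3 = 1058/3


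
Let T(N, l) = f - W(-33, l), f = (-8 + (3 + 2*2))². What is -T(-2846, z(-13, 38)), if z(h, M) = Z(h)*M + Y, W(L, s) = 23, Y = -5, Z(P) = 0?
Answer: 22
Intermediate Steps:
z(h, M) = -5 (z(h, M) = 0*M - 5 = 0 - 5 = -5)
f = 1 (f = (-8 + (3 + 4))² = (-8 + 7)² = (-1)² = 1)
T(N, l) = -22 (T(N, l) = 1 - 1*23 = 1 - 23 = -22)
-T(-2846, z(-13, 38)) = -1*(-22) = 22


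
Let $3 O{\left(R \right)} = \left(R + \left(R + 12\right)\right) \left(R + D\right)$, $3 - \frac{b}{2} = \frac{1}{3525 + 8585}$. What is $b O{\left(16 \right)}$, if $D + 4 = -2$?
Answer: $\frac{3196952}{3633} \approx 879.98$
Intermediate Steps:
$D = -6$ ($D = -4 - 2 = -6$)
$b = \frac{36329}{6055}$ ($b = 6 - \frac{2}{3525 + 8585} = 6 - \frac{2}{12110} = 6 - \frac{1}{6055} = \frac{36329}{6055} \approx 5.9998$)
$O{\left(R \right)} = \frac{\left(-6 + R\right) \left(12 + 2 R\right)}{3}$ ($O{\left(R \right)} = \frac{\left(R + \left(R + 12\right)\right) \left(R - 6\right)}{3} = \frac{\left(R + \left(12 + R\right)\right) \left(-6 + R\right)}{3} = \frac{\left(12 + 2 R\right) \left(-6 + R\right)}{3} = \frac{\left(-6 + R\right) \left(12 + 2 R\right)}{3}$)
$b O{\left(16 \right)} = \frac{36329 \left(-24 + \frac{2 \cdot 16^{2}}{3}\right)}{6055} = \frac{36329 \left(-24 + \frac{2}{3} \cdot 256\right)}{6055} = \frac{36329 \left(-24 + \frac{512}{3}\right)}{6055} = \frac{36329}{6055} \cdot \frac{440}{3} = \frac{3196952}{3633}$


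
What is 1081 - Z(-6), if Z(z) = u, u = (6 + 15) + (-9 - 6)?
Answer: 1075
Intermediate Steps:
u = 6 (u = 21 - 15 = 6)
Z(z) = 6
1081 - Z(-6) = 1081 - 1*6 = 1081 - 6 = 1075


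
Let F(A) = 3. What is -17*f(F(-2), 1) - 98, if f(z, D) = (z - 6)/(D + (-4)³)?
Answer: -2075/21 ≈ -98.810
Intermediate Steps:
f(z, D) = (-6 + z)/(-64 + D) (f(z, D) = (-6 + z)/(D - 64) = (-6 + z)/(-64 + D))
-17*f(F(-2), 1) - 98 = -17*(-6 + 3)/(-64 + 1) - 98 = -17*(-3)/(-63) - 98 = -(-17)*(-3)/63 - 98 = -17*1/21 - 98 = -17/21 - 98 = -2075/21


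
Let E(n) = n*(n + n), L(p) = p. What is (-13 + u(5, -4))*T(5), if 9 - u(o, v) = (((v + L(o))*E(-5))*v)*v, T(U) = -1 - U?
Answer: 4824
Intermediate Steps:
E(n) = 2*n² (E(n) = n*(2*n) = 2*n²)
u(o, v) = 9 - v²*(50*o + 50*v) (u(o, v) = 9 - ((v + o)*(2*(-5)²))*v*v = 9 - ((o + v)*(2*25))*v*v = 9 - ((o + v)*50)*v*v = 9 - (50*o + 50*v)*v*v = 9 - v*(50*o + 50*v)*v = 9 - v²*(50*o + 50*v))
(-13 + u(5, -4))*T(5) = (-13 + (9 - 50*(-4)³ - 50*5*(-4)²))*(-1 - 1*5) = (-13 + (9 - 50*(-64) - 50*5*16))*(-1 - 5) = (-13 + (9 + 3200 - 4000))*(-6) = (-13 - 791)*(-6) = -804*(-6) = 4824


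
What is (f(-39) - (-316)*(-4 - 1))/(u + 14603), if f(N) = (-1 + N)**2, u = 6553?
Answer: 5/5289 ≈ 0.00094536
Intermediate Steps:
(f(-39) - (-316)*(-4 - 1))/(u + 14603) = ((-1 - 39)**2 - (-316)*(-4 - 1))/(6553 + 14603) = ((-40)**2 - (-316)*(-5))/21156 = (1600 - 158*10)*(1/21156) = (1600 - 1580)*(1/21156) = 20*(1/21156) = 5/5289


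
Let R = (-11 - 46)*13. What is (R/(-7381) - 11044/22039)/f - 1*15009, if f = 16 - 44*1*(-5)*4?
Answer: -2187594739887841/145752193664 ≈ -15009.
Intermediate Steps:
R = -741 (R = -57*13 = -741)
f = 896 (f = 16 - (-220)*4 = 16 - 44*(-20) = 16 + 880 = 896)
(R/(-7381) - 11044/22039)/f - 1*15009 = (-741/(-7381) - 11044/22039)/896 - 1*15009 = (-741*(-1/7381) - 11044*1/22039)*(1/896) - 15009 = (741/7381 - 11044/22039)*(1/896) - 15009 = -65184865/162669859*1/896 - 15009 = -65184865/145752193664 - 15009 = -2187594739887841/145752193664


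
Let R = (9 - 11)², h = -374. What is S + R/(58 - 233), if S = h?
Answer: -65454/175 ≈ -374.02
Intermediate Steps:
S = -374
R = 4 (R = (-2)² = 4)
S + R/(58 - 233) = -374 + 4/(58 - 233) = -374 + 4/(-175) = -374 + 4*(-1/175) = -374 - 4/175 = -65454/175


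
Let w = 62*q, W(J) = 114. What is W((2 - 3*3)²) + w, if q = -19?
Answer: -1064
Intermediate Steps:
w = -1178 (w = 62*(-19) = -1178)
W((2 - 3*3)²) + w = 114 - 1178 = -1064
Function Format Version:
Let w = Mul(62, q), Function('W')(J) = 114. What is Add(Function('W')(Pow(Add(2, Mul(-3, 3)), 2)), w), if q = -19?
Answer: -1064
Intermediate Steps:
w = -1178 (w = Mul(62, -19) = -1178)
Add(Function('W')(Pow(Add(2, Mul(-3, 3)), 2)), w) = Add(114, -1178) = -1064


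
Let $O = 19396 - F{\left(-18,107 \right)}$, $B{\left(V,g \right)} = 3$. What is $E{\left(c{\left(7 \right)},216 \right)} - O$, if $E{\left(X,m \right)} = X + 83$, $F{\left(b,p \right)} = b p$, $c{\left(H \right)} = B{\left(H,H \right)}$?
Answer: $-21236$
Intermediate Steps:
$c{\left(H \right)} = 3$
$E{\left(X,m \right)} = 83 + X$
$O = 21322$ ($O = 19396 - \left(-18\right) 107 = 19396 - -1926 = 19396 + 1926 = 21322$)
$E{\left(c{\left(7 \right)},216 \right)} - O = \left(83 + 3\right) - 21322 = 86 - 21322 = -21236$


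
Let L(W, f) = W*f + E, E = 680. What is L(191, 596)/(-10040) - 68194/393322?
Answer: -5715791239/493619110 ≈ -11.579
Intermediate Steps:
L(W, f) = 680 + W*f (L(W, f) = W*f + 680 = 680 + W*f)
L(191, 596)/(-10040) - 68194/393322 = (680 + 191*596)/(-10040) - 68194/393322 = (680 + 113836)*(-1/10040) - 68194*1/393322 = 114516*(-1/10040) - 34097/196661 = -28629/2510 - 34097/196661 = -5715791239/493619110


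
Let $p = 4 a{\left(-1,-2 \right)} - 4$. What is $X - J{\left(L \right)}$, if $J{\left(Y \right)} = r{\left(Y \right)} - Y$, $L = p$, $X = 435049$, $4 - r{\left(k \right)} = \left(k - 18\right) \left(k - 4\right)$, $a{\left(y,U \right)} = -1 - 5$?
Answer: $436489$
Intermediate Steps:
$a{\left(y,U \right)} = -6$
$r{\left(k \right)} = 4 - \left(-18 + k\right) \left(-4 + k\right)$ ($r{\left(k \right)} = 4 - \left(k - 18\right) \left(k - 4\right) = 4 - \left(-18 + k\right) \left(-4 + k\right)$)
$p = -28$ ($p = 4 \left(-6\right) - 4 = -24 - 4 = -28$)
$L = -28$
$J{\left(Y \right)} = -68 - Y^{2} + 21 Y$ ($J{\left(Y \right)} = \left(-68 - Y^{2} + 22 Y\right) - Y = -68 - Y^{2} + 21 Y$)
$X - J{\left(L \right)} = 435049 - \left(-68 - \left(-28\right)^{2} + 21 \left(-28\right)\right) = 435049 - \left(-68 - 784 - 588\right) = 435049 - -1440 = 435049 + 1440 = 436489$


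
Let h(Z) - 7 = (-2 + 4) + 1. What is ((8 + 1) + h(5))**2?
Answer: 361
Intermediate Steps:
h(Z) = 10 (h(Z) = 7 + ((-2 + 4) + 1) = 7 + (2 + 1) = 7 + 3 = 10)
((8 + 1) + h(5))**2 = ((8 + 1) + 10)**2 = (9 + 10)**2 = 19**2 = 361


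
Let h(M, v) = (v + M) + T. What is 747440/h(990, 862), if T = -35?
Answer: 747440/1817 ≈ 411.36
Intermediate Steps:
h(M, v) = -35 + M + v (h(M, v) = (v + M) - 35 = (M + v) - 35 = -35 + M + v)
747440/h(990, 862) = 747440/(-35 + 990 + 862) = 747440/1817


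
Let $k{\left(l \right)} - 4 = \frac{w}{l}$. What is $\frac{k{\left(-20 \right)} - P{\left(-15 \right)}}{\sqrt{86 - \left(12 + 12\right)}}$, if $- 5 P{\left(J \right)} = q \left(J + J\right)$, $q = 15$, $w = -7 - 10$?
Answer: $- \frac{1703 \sqrt{62}}{1240} \approx -10.814$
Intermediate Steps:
$w = -17$
$P{\left(J \right)} = - 6 J$ ($P{\left(J \right)} = - \frac{15 \left(J + J\right)}{5} = - \frac{15 \cdot 2 J}{5} = - \frac{30 J}{5} = - 6 J$)
$k{\left(l \right)} = 4 - \frac{17}{l}$
$\frac{k{\left(-20 \right)} - P{\left(-15 \right)}}{\sqrt{86 - \left(12 + 12\right)}} = \frac{\left(4 - \frac{17}{-20}\right) - \left(-6\right) \left(-15\right)}{\sqrt{86 - \left(12 + 12\right)}} = \frac{\left(4 - - \frac{17}{20}\right) - 90}{\sqrt{86 - 24}} = \frac{\left(4 + \frac{17}{20}\right) - 90}{\sqrt{86 - 24}} = \frac{\frac{97}{20} - 90}{\sqrt{62}} = - \frac{1703 \frac{\sqrt{62}}{62}}{20} = - \frac{1703 \sqrt{62}}{1240}$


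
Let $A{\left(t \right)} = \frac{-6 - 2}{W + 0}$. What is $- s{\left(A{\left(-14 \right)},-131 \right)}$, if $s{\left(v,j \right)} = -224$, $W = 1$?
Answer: $224$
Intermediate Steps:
$A{\left(t \right)} = -8$ ($A{\left(t \right)} = \frac{-6 - 2}{1 + 0} = - \frac{8}{1} = \left(-8\right) 1 = -8$)
$- s{\left(A{\left(-14 \right)},-131 \right)} = \left(-1\right) \left(-224\right) = 224$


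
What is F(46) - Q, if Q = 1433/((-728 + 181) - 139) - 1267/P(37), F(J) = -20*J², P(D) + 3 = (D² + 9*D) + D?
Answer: -3599668705/85064 ≈ -42317.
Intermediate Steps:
P(D) = -3 + D² + 10*D (P(D) = -3 + ((D² + 9*D) + D) = -3 + (D² + 10*D) = -3 + D² + 10*D)
Q = -239775/85064 (Q = 1433/((-728 + 181) - 139) - 1267/(-3 + 37² + 10*37) = 1433/(-547 - 139) - 1267/(-3 + 1369 + 370) = 1433/(-686) - 1267/1736 = 1433*(-1/686) - 1267*1/1736 = -1433/686 - 181/248 = -239775/85064 ≈ -2.8188)
F(46) - Q = -20*46² - 1*(-239775/85064) = -20*2116 + 239775/85064 = -42320 + 239775/85064 = -3599668705/85064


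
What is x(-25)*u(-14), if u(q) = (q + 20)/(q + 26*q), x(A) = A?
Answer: 25/63 ≈ 0.39683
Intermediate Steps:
u(q) = (20 + q)/(27*q) (u(q) = (20 + q)/((27*q)) = (20 + q)*(1/(27*q)) = (20 + q)/(27*q))
x(-25)*u(-14) = -25*(20 - 14)/(27*(-14)) = -25*(-1)*6/(27*14) = -25*(-1/63) = 25/63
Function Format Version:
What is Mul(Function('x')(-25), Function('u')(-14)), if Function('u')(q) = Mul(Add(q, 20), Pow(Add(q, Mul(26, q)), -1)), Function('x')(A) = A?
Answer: Rational(25, 63) ≈ 0.39683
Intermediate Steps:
Function('u')(q) = Mul(Rational(1, 27), Pow(q, -1), Add(20, q)) (Function('u')(q) = Mul(Add(20, q), Pow(Mul(27, q), -1)) = Mul(Add(20, q), Mul(Rational(1, 27), Pow(q, -1))) = Mul(Rational(1, 27), Pow(q, -1), Add(20, q)))
Mul(Function('x')(-25), Function('u')(-14)) = Mul(-25, Mul(Rational(1, 27), Pow(-14, -1), Add(20, -14))) = Mul(-25, Mul(Rational(1, 27), Rational(-1, 14), 6)) = Mul(-25, Rational(-1, 63)) = Rational(25, 63)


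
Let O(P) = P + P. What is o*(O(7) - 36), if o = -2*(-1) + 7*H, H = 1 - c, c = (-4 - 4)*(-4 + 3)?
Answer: 1034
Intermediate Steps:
c = 8 (c = -8*(-1) = 8)
H = -7 (H = 1 - 1*8 = 1 - 8 = -7)
o = -47 (o = -2*(-1) + 7*(-7) = 2 - 49 = -47)
O(P) = 2*P
o*(O(7) - 36) = -47*(2*7 - 36) = -47*(14 - 36) = -47*(-22) = 1034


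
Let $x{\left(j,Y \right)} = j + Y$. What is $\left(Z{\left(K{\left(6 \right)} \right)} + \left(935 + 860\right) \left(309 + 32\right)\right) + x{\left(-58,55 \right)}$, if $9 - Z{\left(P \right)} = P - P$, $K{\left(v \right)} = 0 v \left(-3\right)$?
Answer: $612101$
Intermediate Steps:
$K{\left(v \right)} = 0$ ($K{\left(v \right)} = 0 \left(-3\right) = 0$)
$Z{\left(P \right)} = 9$ ($Z{\left(P \right)} = 9 - \left(P - P\right) = 9 - 0 = 9 + 0 = 9$)
$x{\left(j,Y \right)} = Y + j$
$\left(Z{\left(K{\left(6 \right)} \right)} + \left(935 + 860\right) \left(309 + 32\right)\right) + x{\left(-58,55 \right)} = \left(9 + \left(935 + 860\right) \left(309 + 32\right)\right) + \left(55 - 58\right) = \left(9 + 1795 \cdot 341\right) - 3 = \left(9 + 612095\right) - 3 = 612104 - 3 = 612101$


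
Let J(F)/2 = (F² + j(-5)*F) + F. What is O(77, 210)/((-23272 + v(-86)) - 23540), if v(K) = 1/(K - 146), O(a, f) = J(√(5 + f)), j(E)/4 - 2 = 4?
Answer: -19952/2172077 - 2320*√215/2172077 ≈ -0.024847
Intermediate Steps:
j(E) = 24 (j(E) = 8 + 4*4 = 8 + 16 = 24)
J(F) = 2*F² + 50*F (J(F) = 2*((F² + 24*F) + F) = 2*(F² + 25*F) = 2*F² + 50*F)
O(a, f) = 2*√(5 + f)*(25 + √(5 + f))
v(K) = 1/(-146 + K)
O(77, 210)/((-23272 + v(-86)) - 23540) = (10 + 2*210 + 50*√(5 + 210))/((-23272 + 1/(-146 - 86)) - 23540) = (10 + 420 + 50*√215)/((-23272 + 1/(-232)) - 23540) = (430 + 50*√215)/((-23272 - 1/232) - 23540) = (430 + 50*√215)/(-5399105/232 - 23540) = (430 + 50*√215)/(-10860385/232) = (430 + 50*√215)*(-232/10860385) = -19952/2172077 - 2320*√215/2172077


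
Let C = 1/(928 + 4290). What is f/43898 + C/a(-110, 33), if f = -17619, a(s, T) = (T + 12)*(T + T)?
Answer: -136524851921/340153749540 ≈ -0.40136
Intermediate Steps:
a(s, T) = 2*T*(12 + T) (a(s, T) = (12 + T)*(2*T) = 2*T*(12 + T))
C = 1/5218 ≈ 0.00019164
f/43898 + C/a(-110, 33) = -17619/43898 + 1/(5218*((2*33*(12 + 33)))) = -17619*1/43898 + 1/(5218*((2*33*45))) = -17619/43898 + (1/5218)/2970 = -17619/43898 + (1/5218)*(1/2970) = -17619/43898 + 1/15497460 = -136524851921/340153749540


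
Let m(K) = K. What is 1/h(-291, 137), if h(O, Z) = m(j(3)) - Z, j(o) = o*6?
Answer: -1/119 ≈ -0.0084034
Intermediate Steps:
j(o) = 6*o
h(O, Z) = 18 - Z (h(O, Z) = 6*3 - Z = 18 - Z)
1/h(-291, 137) = 1/(18 - 1*137) = 1/(18 - 137) = 1/(-119) = -1/119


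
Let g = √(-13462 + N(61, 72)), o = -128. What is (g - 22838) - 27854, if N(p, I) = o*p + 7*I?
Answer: -50692 + I*√20766 ≈ -50692.0 + 144.1*I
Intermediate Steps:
N(p, I) = -128*p + 7*I
g = I*√20766 (g = √(-13462 + (-128*61 + 7*72)) = √(-13462 + (-7808 + 504)) = √(-13462 - 7304) = √(-20766) = I*√20766 ≈ 144.1*I)
(g - 22838) - 27854 = (I*√20766 - 22838) - 27854 = (-22838 + I*√20766) - 27854 = -50692 + I*√20766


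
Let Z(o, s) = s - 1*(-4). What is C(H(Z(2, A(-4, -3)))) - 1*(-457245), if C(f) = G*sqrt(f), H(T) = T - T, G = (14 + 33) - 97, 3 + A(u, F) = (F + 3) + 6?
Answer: 457245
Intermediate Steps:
A(u, F) = 6 + F (A(u, F) = -3 + ((F + 3) + 6) = -3 + ((3 + F) + 6) = -3 + (9 + F) = 6 + F)
Z(o, s) = 4 + s (Z(o, s) = s + 4 = 4 + s)
G = -50 (G = 47 - 97 = -50)
H(T) = 0
C(f) = -50*sqrt(f)
C(H(Z(2, A(-4, -3)))) - 1*(-457245) = -50*sqrt(0) - 1*(-457245) = -50*0 + 457245 = 0 + 457245 = 457245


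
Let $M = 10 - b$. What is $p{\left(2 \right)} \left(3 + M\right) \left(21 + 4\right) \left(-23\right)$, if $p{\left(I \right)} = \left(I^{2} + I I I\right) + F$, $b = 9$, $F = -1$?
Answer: $-25300$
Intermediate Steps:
$M = 1$ ($M = 10 - 9 = 1$)
$p{\left(I \right)} = -1 + I^{2} + I^{3}$ ($p{\left(I \right)} = \left(I^{2} + I I I\right) - 1 = \left(I^{2} + I^{2} I\right) - 1 = \left(I^{2} + I^{3}\right) - 1 = -1 + I^{2} + I^{3}$)
$p{\left(2 \right)} \left(3 + M\right) \left(21 + 4\right) \left(-23\right) = \left(-1 + 2^{2} + 2^{3}\right) \left(3 + 1\right) \left(21 + 4\right) \left(-23\right) = \left(-1 + 4 + 8\right) 4 \cdot 25 \left(-23\right) = 11 \cdot 100 \left(-23\right) = 1100 \left(-23\right) = -25300$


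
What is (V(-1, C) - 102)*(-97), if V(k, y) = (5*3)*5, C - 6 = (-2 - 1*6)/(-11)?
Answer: 2619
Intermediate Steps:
C = 74/11 (C = 6 + (-2 - 1*6)/(-11) = 6 + (-2 - 6)*(-1/11) = 6 - 8*(-1/11) = 6 + 8/11 = 74/11 ≈ 6.7273)
V(k, y) = 75 (V(k, y) = 15*5 = 75)
(V(-1, C) - 102)*(-97) = (75 - 102)*(-97) = -27*(-97) = 2619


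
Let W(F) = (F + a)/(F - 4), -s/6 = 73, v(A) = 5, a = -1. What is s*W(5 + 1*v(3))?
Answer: -657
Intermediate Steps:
s = -438 (s = -6*73 = -438)
W(F) = (-1 + F)/(-4 + F) (W(F) = (F - 1)/(F - 4) = (-1 + F)/(-4 + F))
s*W(5 + 1*v(3)) = -438*(-1 + (5 + 1*5))/(-4 + (5 + 1*5)) = -438*(-1 + (5 + 5))/(-4 + (5 + 5)) = -438*(-1 + 10)/(-4 + 10) = -438*9/6 = -73*9 = -438*3/2 = -657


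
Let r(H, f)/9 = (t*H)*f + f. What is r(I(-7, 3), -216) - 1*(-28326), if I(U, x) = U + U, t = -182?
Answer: -4926930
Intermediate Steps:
I(U, x) = 2*U
r(H, f) = 9*f - 1638*H*f (r(H, f) = 9*((-182*H)*f + f) = 9*(-182*H*f + f) = 9*(f - 182*H*f) = 9*f - 1638*H*f)
r(I(-7, 3), -216) - 1*(-28326) = 9*(-216)*(1 - 364*(-7)) - 1*(-28326) = 9*(-216)*(1 - 182*(-14)) + 28326 = 9*(-216)*(1 + 2548) + 28326 = 9*(-216)*2549 + 28326 = -4955256 + 28326 = -4926930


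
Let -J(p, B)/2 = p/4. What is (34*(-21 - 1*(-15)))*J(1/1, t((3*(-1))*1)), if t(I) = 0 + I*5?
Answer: 102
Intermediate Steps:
t(I) = 5*I (t(I) = 0 + 5*I = 5*I)
J(p, B) = -p/2 (J(p, B) = -2*p/4 = -p/2)
(34*(-21 - 1*(-15)))*J(1/1, t((3*(-1))*1)) = (34*(-21 - 1*(-15)))*(-½/1) = (34*(-21 + 15))*(-½*1) = (34*(-6))*(-½) = -204*(-½) = 102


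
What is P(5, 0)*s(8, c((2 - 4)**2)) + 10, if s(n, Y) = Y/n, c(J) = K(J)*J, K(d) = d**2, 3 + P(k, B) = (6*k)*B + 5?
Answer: 26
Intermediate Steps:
P(k, B) = 2 + 6*B*k (P(k, B) = -3 + ((6*k)*B + 5) = -3 + (6*B*k + 5) = -3 + (5 + 6*B*k) = 2 + 6*B*k)
c(J) = J**3 (c(J) = J**2*J = J**3)
P(5, 0)*s(8, c((2 - 4)**2)) + 10 = (2 + 6*0*5)*(((2 - 4)**2)**3/8) + 10 = (2 + 0)*(((-2)**2)**3*(1/8)) + 10 = 2*(4**3*(1/8)) + 10 = 2*(64*(1/8)) + 10 = 2*8 + 10 = 16 + 10 = 26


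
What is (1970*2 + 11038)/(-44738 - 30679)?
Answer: -14978/75417 ≈ -0.19860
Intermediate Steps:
(1970*2 + 11038)/(-44738 - 30679) = (3940 + 11038)/(-75417) = 14978*(-1/75417) = -14978/75417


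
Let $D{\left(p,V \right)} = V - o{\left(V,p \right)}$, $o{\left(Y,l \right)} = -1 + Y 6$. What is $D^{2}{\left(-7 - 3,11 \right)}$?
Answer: $2916$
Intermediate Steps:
$o{\left(Y,l \right)} = -1 + 6 Y$
$D{\left(p,V \right)} = 1 - 5 V$ ($D{\left(p,V \right)} = V - \left(-1 + 6 V\right) = 1 - 5 V$)
$D^{2}{\left(-7 - 3,11 \right)} = \left(1 - 55\right)^{2} = \left(-54\right)^{2} = 2916$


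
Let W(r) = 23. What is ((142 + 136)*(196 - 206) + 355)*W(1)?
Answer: -55775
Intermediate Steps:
((142 + 136)*(196 - 206) + 355)*W(1) = ((142 + 136)*(196 - 206) + 355)*23 = (278*(-10) + 355)*23 = (-2780 + 355)*23 = -2425*23 = -55775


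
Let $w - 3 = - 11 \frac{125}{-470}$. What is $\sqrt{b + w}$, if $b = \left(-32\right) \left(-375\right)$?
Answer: $\frac{\sqrt{106084358}}{94} \approx 109.57$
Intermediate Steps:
$b = 12000$
$w = \frac{557}{94}$ ($w = 3 - 11 \frac{125}{-470} = 3 - 11 \cdot 125 \left(- \frac{1}{470}\right) = 3 - - \frac{275}{94} = 3 + \frac{275}{94} = \frac{557}{94} \approx 5.9255$)
$\sqrt{b + w} = \sqrt{12000 + \frac{557}{94}} = \sqrt{\frac{1128557}{94}} = \frac{\sqrt{106084358}}{94}$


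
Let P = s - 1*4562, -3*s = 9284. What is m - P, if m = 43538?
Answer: 153584/3 ≈ 51195.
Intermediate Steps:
s = -9284/3 (s = -1/3*9284 = -9284/3 ≈ -3094.7)
P = -22970/3 (P = -9284/3 - 1*4562 = -9284/3 - 4562 = -22970/3 ≈ -7656.7)
m - P = 43538 - 1*(-22970/3) = 43538 + 22970/3 = 153584/3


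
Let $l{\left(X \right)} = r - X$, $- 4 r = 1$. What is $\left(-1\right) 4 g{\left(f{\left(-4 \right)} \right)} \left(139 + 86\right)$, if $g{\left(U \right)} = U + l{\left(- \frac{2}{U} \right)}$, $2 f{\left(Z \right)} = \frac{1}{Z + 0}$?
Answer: $\frac{29475}{2} \approx 14738.0$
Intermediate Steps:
$r = - \frac{1}{4}$ ($r = \left(- \frac{1}{4}\right) 1 = - \frac{1}{4} \approx -0.25$)
$f{\left(Z \right)} = \frac{1}{2 Z}$ ($f{\left(Z \right)} = \frac{1}{2 \left(Z + 0\right)} = \frac{1}{2 Z}$)
$l{\left(X \right)} = - \frac{1}{4} - X$
$g{\left(U \right)} = - \frac{1}{4} + U + \frac{2}{U}$ ($g{\left(U \right)} = U - \left(\frac{1}{4} - \frac{2}{U}\right) = - \frac{1}{4} + U + \frac{2}{U}$)
$\left(-1\right) 4 g{\left(f{\left(-4 \right)} \right)} \left(139 + 86\right) = \left(-1\right) 4 \left(- \frac{1}{4} + \frac{1}{2 \left(-4\right)} + \frac{2}{\frac{1}{2} \frac{1}{-4}}\right) \left(139 + 86\right) = - 4 \left(- \frac{1}{4} + \frac{1}{2} \left(- \frac{1}{4}\right) + \frac{2}{\frac{1}{2} \left(- \frac{1}{4}\right)}\right) 225 = - 4 \left(- \frac{1}{4} - \frac{1}{8} + \frac{2}{- \frac{1}{8}}\right) 225 = - 4 \left(- \frac{1}{4} - \frac{1}{8} + 2 \left(-8\right)\right) 225 = - 4 \left(- \frac{1}{4} - \frac{1}{8} - 16\right) 225 = \left(-4\right) \left(- \frac{131}{8}\right) 225 = \frac{131}{2} \cdot 225 = \frac{29475}{2}$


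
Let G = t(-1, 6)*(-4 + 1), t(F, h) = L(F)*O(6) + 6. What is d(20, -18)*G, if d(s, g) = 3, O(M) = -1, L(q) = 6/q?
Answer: -108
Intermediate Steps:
t(F, h) = 6 - 6/F (t(F, h) = (6/F)*(-1) + 6 = -6/F + 6 = 6 - 6/F)
G = -36 (G = (6 - 6/(-1))*(-4 + 1) = (6 - 6*(-1))*(-3) = (6 + 6)*(-3) = 12*(-3) = -36)
d(20, -18)*G = 3*(-36) = -108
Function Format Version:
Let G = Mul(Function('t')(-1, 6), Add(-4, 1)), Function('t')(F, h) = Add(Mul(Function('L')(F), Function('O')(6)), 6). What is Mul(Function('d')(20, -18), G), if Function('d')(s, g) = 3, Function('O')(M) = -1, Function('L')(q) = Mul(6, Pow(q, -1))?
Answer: -108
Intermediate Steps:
Function('t')(F, h) = Add(6, Mul(-6, Pow(F, -1))) (Function('t')(F, h) = Add(Mul(Mul(6, Pow(F, -1)), -1), 6) = Add(Mul(-6, Pow(F, -1)), 6) = Add(6, Mul(-6, Pow(F, -1))))
G = -36 (G = Mul(Add(6, Mul(-6, Pow(-1, -1))), Add(-4, 1)) = Mul(Add(6, Mul(-6, -1)), -3) = Mul(Add(6, 6), -3) = Mul(12, -3) = -36)
Mul(Function('d')(20, -18), G) = Mul(3, -36) = -108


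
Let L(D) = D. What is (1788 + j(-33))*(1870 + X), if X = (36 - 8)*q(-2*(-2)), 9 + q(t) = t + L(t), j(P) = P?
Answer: 3232710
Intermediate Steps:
q(t) = -9 + 2*t (q(t) = -9 + (t + t) = -9 + 2*t)
X = -28 (X = (36 - 8)*(-9 + 2*(-2*(-2))) = 28*(-9 + 2*4) = 28*(-9 + 8) = 28*(-1) = -28)
(1788 + j(-33))*(1870 + X) = (1788 - 33)*(1870 - 28) = 1755*1842 = 3232710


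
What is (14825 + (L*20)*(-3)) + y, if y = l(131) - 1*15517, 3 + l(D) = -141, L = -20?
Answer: 364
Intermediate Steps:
l(D) = -144 (l(D) = -3 - 141 = -144)
y = -15661 (y = -144 - 1*15517 = -144 - 15517 = -15661)
(14825 + (L*20)*(-3)) + y = (14825 - 20*20*(-3)) - 15661 = (14825 - 400*(-3)) - 15661 = (14825 + 1200) - 15661 = 16025 - 15661 = 364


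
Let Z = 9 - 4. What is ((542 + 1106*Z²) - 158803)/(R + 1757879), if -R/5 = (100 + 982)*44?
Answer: -43537/506613 ≈ -0.085937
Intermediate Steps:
Z = 5
R = -238040 (R = -5*(100 + 982)*44 = -5410*44 = -5*47608 = -238040)
((542 + 1106*Z²) - 158803)/(R + 1757879) = ((542 + 1106*5²) - 158803)/(-238040 + 1757879) = ((542 + 1106*25) - 158803)/1519839 = ((542 + 27650) - 158803)*(1/1519839) = (28192 - 158803)*(1/1519839) = -130611*1/1519839 = -43537/506613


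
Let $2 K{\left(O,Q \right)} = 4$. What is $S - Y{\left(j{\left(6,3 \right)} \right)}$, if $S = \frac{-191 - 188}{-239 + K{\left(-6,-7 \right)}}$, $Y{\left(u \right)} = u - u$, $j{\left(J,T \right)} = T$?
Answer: $\frac{379}{237} \approx 1.5992$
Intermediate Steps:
$K{\left(O,Q \right)} = 2$ ($K{\left(O,Q \right)} = \frac{1}{2} \cdot 4 = 2$)
$Y{\left(u \right)} = 0$
$S = \frac{379}{237}$ ($S = \frac{-191 - 188}{-239 + 2} = - \frac{379}{-237} = \left(-379\right) \left(- \frac{1}{237}\right) = \frac{379}{237} \approx 1.5992$)
$S - Y{\left(j{\left(6,3 \right)} \right)} = \frac{379}{237} - 0 = \frac{379}{237} + 0 = \frac{379}{237}$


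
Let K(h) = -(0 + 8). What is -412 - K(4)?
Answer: -404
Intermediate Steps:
K(h) = -8 (K(h) = -1*8 = -8)
-412 - K(4) = -412 - 1*(-8) = -412 + 8 = -404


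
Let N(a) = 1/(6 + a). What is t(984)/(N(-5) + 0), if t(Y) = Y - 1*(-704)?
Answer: 1688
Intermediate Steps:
t(Y) = 704 + Y (t(Y) = Y + 704 = 704 + Y)
t(984)/(N(-5) + 0) = (704 + 984)/(1/(6 - 5) + 0) = 1688/(1/1 + 0) = 1688/(1 + 0) = 1688/1 = 1688*1 = 1688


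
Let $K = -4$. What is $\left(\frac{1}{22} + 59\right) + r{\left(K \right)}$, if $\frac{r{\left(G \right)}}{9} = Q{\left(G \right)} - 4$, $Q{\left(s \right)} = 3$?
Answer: $\frac{1101}{22} \approx 50.045$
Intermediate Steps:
$r{\left(G \right)} = -9$ ($r{\left(G \right)} = 9 \left(3 - 4\right) = 9 \left(-1\right) = -9$)
$\left(\frac{1}{22} + 59\right) + r{\left(K \right)} = \left(\frac{1}{22} + 59\right) - 9 = \frac{1299}{22} - 9 = \frac{1101}{22}$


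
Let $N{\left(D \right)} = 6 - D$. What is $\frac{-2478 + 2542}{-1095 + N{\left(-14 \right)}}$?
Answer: $- \frac{64}{1075} \approx -0.059535$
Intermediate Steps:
$\frac{-2478 + 2542}{-1095 + N{\left(-14 \right)}} = \frac{-2478 + 2542}{-1095 + \left(6 - -14\right)} = \frac{64}{-1095 + \left(6 + 14\right)} = \frac{64}{-1095 + 20} = \frac{64}{-1075} = 64 \left(- \frac{1}{1075}\right) = - \frac{64}{1075}$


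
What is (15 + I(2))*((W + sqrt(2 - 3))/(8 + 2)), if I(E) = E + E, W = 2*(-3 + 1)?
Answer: -38/5 + 19*I/10 ≈ -7.6 + 1.9*I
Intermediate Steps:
W = -4 (W = 2*(-2) = -4)
I(E) = 2*E
(15 + I(2))*((W + sqrt(2 - 3))/(8 + 2)) = (15 + 2*2)*((-4 + sqrt(2 - 3))/(8 + 2)) = (15 + 4)*((-4 + sqrt(-1))/10) = 19*((-4 + I)*(1/10)) = 19*(-2/5 + I/10) = -38/5 + 19*I/10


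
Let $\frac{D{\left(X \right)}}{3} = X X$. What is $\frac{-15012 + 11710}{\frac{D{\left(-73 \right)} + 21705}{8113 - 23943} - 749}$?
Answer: $\frac{26135330}{5947181} \approx 4.3946$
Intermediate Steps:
$D{\left(X \right)} = 3 X^{2}$ ($D{\left(X \right)} = 3 X X = 3 X^{2}$)
$\frac{-15012 + 11710}{\frac{D{\left(-73 \right)} + 21705}{8113 - 23943} - 749} = \frac{-15012 + 11710}{\frac{3 \left(-73\right)^{2} + 21705}{8113 - 23943} - 749} = - \frac{3302}{\frac{3 \cdot 5329 + 21705}{-15830} - 749} = - \frac{3302}{\left(15987 + 21705\right) \left(- \frac{1}{15830}\right) - 749} = - \frac{3302}{37692 \left(- \frac{1}{15830}\right) - 749} = - \frac{3302}{- \frac{18846}{7915} - 749} = - \frac{3302}{- \frac{5947181}{7915}} = \left(-3302\right) \left(- \frac{7915}{5947181}\right) = \frac{26135330}{5947181}$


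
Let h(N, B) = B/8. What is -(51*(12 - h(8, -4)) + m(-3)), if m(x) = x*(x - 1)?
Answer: -1299/2 ≈ -649.50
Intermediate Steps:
h(N, B) = B/8 (h(N, B) = B*(⅛) = B/8)
m(x) = x*(-1 + x)
-(51*(12 - h(8, -4)) + m(-3)) = -(51*(12 - (-4)/8) - 3*(-1 - 3)) = -(51*(12 - 1*(-½)) - 3*(-4)) = -(51*(12 + ½) + 12) = -(51*(25/2) + 12) = -(1275/2 + 12) = -1*1299/2 = -1299/2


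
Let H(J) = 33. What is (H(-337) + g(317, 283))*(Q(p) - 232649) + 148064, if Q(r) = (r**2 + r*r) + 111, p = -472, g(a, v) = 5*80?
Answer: 92390054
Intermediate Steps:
g(a, v) = 400
Q(r) = 111 + 2*r**2 (Q(r) = (r**2 + r**2) + 111 = 2*r**2 + 111 = 111 + 2*r**2)
(H(-337) + g(317, 283))*(Q(p) - 232649) + 148064 = (33 + 400)*((111 + 2*(-472)**2) - 232649) + 148064 = 433*((111 + 2*222784) - 232649) + 148064 = 433*((111 + 445568) - 232649) + 148064 = 433*(445679 - 232649) + 148064 = 433*213030 + 148064 = 92241990 + 148064 = 92390054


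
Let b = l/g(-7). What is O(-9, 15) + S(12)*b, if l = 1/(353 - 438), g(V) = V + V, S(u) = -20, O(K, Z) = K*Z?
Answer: -16067/119 ≈ -135.02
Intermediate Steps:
g(V) = 2*V
l = -1/85 (l = 1/(-85) = -1/85 ≈ -0.011765)
b = 1/1190 (b = -1/(85*(2*(-7))) = -1/85/(-14) = -1/85*(-1/14) = 1/1190 ≈ 0.00084034)
O(-9, 15) + S(12)*b = -9*15 - 20*1/1190 = -135 - 2/119 = -16067/119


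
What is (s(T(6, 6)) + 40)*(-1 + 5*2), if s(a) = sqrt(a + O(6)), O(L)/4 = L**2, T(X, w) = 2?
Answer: 360 + 9*sqrt(146) ≈ 468.75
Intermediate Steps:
O(L) = 4*L**2
s(a) = sqrt(144 + a) (s(a) = sqrt(a + 4*6**2) = sqrt(a + 4*36) = sqrt(a + 144) = sqrt(144 + a))
(s(T(6, 6)) + 40)*(-1 + 5*2) = (sqrt(144 + 2) + 40)*(-1 + 5*2) = (sqrt(146) + 40)*(-1 + 10) = (40 + sqrt(146))*9 = 360 + 9*sqrt(146)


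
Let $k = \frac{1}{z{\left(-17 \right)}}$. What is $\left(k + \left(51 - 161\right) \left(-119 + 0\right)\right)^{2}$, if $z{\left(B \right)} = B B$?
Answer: $\frac{14311172226121}{83521} \approx 1.7135 \cdot 10^{8}$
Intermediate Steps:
$z{\left(B \right)} = B^{2}$
$k = \frac{1}{289}$ ($k = \frac{1}{\left(-17\right)^{2}} = \frac{1}{289} \approx 0.0034602$)
$\left(k + \left(51 - 161\right) \left(-119 + 0\right)\right)^{2} = \left(\frac{1}{289} + \left(51 - 161\right) \left(-119 + 0\right)\right)^{2} = \left(\frac{1}{289} - -13090\right)^{2} = \left(\frac{1}{289} + 13090\right)^{2} = \left(\frac{3783011}{289}\right)^{2} = \frac{14311172226121}{83521}$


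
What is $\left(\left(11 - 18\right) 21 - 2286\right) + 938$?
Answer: $-1495$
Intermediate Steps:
$\left(\left(11 - 18\right) 21 - 2286\right) + 938 = \left(\left(-7\right) 21 - 2286\right) + 938 = \left(-147 - 2286\right) + 938 = -2433 + 938 = -1495$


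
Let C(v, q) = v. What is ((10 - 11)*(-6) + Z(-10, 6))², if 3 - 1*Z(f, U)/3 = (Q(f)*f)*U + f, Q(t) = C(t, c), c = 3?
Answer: 3080025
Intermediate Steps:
Q(t) = t
Z(f, U) = 9 - 3*f - 3*U*f² (Z(f, U) = 9 - 3*((f*f)*U + f) = 9 - 3*(f²*U + f) = 9 - 3*(U*f² + f) = 9 - 3*(f + U*f²) = 9 + (-3*f - 3*U*f²) = 9 - 3*f - 3*U*f²)
((10 - 11)*(-6) + Z(-10, 6))² = ((10 - 11)*(-6) + (9 - 3*(-10) - 3*6*(-10)²))² = (-1*(-6) + (9 + 30 - 3*6*100))² = (6 + (9 + 30 - 1800))² = (6 - 1761)² = (-1755)² = 3080025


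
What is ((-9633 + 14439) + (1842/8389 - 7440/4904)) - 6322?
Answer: -7802637436/5142457 ≈ -1517.3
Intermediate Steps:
((-9633 + 14439) + (1842/8389 - 7440/4904)) - 6322 = (4806 + (1842*(1/8389) - 7440*1/4904)) - 6322 = (4806 + (1842/8389 - 930/613)) - 6322 = (4806 - 6672624/5142457) - 6322 = 24707975718/5142457 - 6322 = -7802637436/5142457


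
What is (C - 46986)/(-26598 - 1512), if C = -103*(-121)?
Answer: 34523/28110 ≈ 1.2281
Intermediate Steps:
C = 12463
(C - 46986)/(-26598 - 1512) = (12463 - 46986)/(-26598 - 1512) = -34523/(-28110) = -34523*(-1/28110) = 34523/28110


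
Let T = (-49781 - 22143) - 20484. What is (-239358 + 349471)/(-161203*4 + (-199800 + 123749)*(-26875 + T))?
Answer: 110113/9070946621 ≈ 1.2139e-5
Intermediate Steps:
T = -92408 (T = -71924 - 20484 = -92408)
(-239358 + 349471)/(-161203*4 + (-199800 + 123749)*(-26875 + T)) = (-239358 + 349471)/(-161203*4 + (-199800 + 123749)*(-26875 - 92408)) = 110113/(-644812 - 76051*(-119283)) = 110113/(-644812 + 9071591433) = 110113/9070946621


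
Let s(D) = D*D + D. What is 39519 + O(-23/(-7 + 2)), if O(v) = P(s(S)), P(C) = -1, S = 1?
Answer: 39518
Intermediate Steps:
s(D) = D + D**2 (s(D) = D**2 + D = D + D**2)
O(v) = -1
39519 + O(-23/(-7 + 2)) = 39519 - 1 = 39518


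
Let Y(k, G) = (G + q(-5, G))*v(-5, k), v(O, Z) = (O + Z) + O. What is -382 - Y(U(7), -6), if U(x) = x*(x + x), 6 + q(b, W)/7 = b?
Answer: 6922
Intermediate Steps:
v(O, Z) = Z + 2*O
q(b, W) = -42 + 7*b
U(x) = 2*x**2 (U(x) = x*(2*x) = 2*x**2)
Y(k, G) = (-77 + G)*(-10 + k) (Y(k, G) = (G + (-42 + 7*(-5)))*(k + 2*(-5)) = (G + (-42 - 35))*(k - 10) = (G - 77)*(-10 + k) = (-77 + G)*(-10 + k))
-382 - Y(U(7), -6) = -382 - (-77 - 6)*(-10 + 2*7**2) = -382 - (-83)*(-10 + 2*49) = -382 - (-83)*(-10 + 98) = -382 - (-83)*88 = -382 - 1*(-7304) = -382 + 7304 = 6922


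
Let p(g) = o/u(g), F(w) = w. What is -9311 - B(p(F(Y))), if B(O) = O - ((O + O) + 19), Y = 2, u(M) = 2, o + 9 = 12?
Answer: -18581/2 ≈ -9290.5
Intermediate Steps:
o = 3 (o = -9 + 12 = 3)
p(g) = 3/2
B(O) = -19 - O (B(O) = O - (2*O + 19) = O - (19 + 2*O) = O + (-19 - 2*O) = -19 - O)
-9311 - B(p(F(Y))) = -9311 - (-19 - 1*3/2) = -9311 - (-19 - 3/2) = -9311 - 1*(-41/2) = -9311 + 41/2 = -18581/2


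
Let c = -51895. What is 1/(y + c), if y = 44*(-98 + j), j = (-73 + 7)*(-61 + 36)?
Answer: 1/16393 ≈ 6.1002e-5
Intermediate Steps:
j = 1650 (j = -66*(-25) = 1650)
y = 68288 (y = 44*(-98 + 1650) = 44*1552 = 68288)
1/(y + c) = 1/(68288 - 51895) = 1/16393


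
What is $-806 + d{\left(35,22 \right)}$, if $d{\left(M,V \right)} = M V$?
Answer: $-36$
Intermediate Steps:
$-806 + d{\left(35,22 \right)} = -806 + 35 \cdot 22 = -806 + 770 = -36$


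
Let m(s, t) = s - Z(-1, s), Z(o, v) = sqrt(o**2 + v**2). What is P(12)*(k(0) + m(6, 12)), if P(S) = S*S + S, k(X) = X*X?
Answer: 936 - 156*sqrt(37) ≈ -12.911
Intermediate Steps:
k(X) = X**2
m(s, t) = s - sqrt(1 + s**2) (m(s, t) = s - sqrt((-1)**2 + s**2) = s - sqrt(1 + s**2))
P(S) = S + S**2 (P(S) = S**2 + S = S + S**2)
P(12)*(k(0) + m(6, 12)) = (12*(1 + 12))*(0**2 + (6 - sqrt(1 + 6**2))) = (12*13)*(0 + (6 - sqrt(1 + 36))) = 156*(0 + (6 - sqrt(37))) = 156*(6 - sqrt(37)) = 936 - 156*sqrt(37)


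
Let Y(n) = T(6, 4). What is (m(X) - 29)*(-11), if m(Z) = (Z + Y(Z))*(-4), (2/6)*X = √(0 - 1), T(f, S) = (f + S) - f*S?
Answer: -297 + 132*I ≈ -297.0 + 132.0*I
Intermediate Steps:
T(f, S) = S + f - S*f (T(f, S) = (S + f) - S*f = S + f - S*f)
Y(n) = -14 (Y(n) = 4 + 6 - 1*4*6 = 4 + 6 - 24 = -14)
X = 3*I (X = 3*√(0 - 1) = 3*√(-1) = 3*I ≈ 3.0*I)
m(Z) = 56 - 4*Z (m(Z) = (Z - 14)*(-4) = (-14 + Z)*(-4) = 56 - 4*Z)
(m(X) - 29)*(-11) = ((56 - 12*I) - 29)*(-11) = (27 - 12*I)*(-11) = -297 + 132*I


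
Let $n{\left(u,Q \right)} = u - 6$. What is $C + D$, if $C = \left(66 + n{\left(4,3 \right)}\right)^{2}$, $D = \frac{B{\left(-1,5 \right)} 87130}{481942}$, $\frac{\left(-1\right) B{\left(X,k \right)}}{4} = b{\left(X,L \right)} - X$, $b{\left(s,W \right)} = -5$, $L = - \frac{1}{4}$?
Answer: $\frac{987714256}{240971} \approx 4098.9$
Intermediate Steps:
$L = - \frac{1}{4}$ ($L = \left(-1\right) \frac{1}{4} = - \frac{1}{4} \approx -0.25$)
$n{\left(u,Q \right)} = -6 + u$ ($n{\left(u,Q \right)} = u - 6 = -6 + u$)
$B{\left(X,k \right)} = 20 + 4 X$ ($B{\left(X,k \right)} = - 4 \left(-5 - X\right) = 20 + 4 X$)
$D = \frac{697040}{240971}$ ($D = \frac{\left(20 + 4 \left(-1\right)\right) 87130}{481942} = \left(20 - 4\right) 87130 \cdot \frac{1}{481942} = 16 \cdot 87130 \cdot \frac{1}{481942} = 1394080 \cdot \frac{1}{481942} = \frac{697040}{240971} \approx 2.8926$)
$C = 4096$ ($C = \left(66 + \left(-6 + 4\right)\right)^{2} = \left(66 - 2\right)^{2} = 64^{2} = 4096$)
$C + D = 4096 + \frac{697040}{240971} = \frac{987714256}{240971}$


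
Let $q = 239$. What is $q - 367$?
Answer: $-128$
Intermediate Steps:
$q - 367 = 239 - 367 = -128$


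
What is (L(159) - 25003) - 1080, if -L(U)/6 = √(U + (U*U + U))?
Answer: -26083 - 6*√25599 ≈ -27043.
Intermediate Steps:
L(U) = -6*√(U² + 2*U) (L(U) = -6*√(U + (U*U + U)) = -6*√(U + (U² + U)) = -6*√(U + (U + U²)) = -6*√(U² + 2*U))
(L(159) - 25003) - 1080 = (-6*√159*√(2 + 159) - 25003) - 1080 = (-6*√25599 - 25003) - 1080 = (-25003 - 6*√25599) - 1080 = -26083 - 6*√25599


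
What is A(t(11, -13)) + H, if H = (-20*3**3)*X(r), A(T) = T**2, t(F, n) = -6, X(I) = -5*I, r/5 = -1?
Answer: -13464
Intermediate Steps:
r = -5 (r = 5*(-1) = -5)
H = -13500 (H = (-20*3**3)*(-5*(-5)) = -20*27*25 = -540*25 = -13500)
A(t(11, -13)) + H = (-6)**2 - 13500 = 36 - 13500 = -13464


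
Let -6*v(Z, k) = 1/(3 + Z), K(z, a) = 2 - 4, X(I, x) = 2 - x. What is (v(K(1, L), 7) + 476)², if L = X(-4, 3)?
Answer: 8151025/36 ≈ 2.2642e+5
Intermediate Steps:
L = -1 (L = 2 - 1*3 = 2 - 3 = -1)
K(z, a) = -2
v(Z, k) = -1/(6*(3 + Z))
(v(K(1, L), 7) + 476)² = (-1/(18 + 6*(-2)) + 476)² = (-1/(18 - 12) + 476)² = (-1/6 + 476)² = (-1*⅙ + 476)² = (-⅙ + 476)² = (2855/6)² = 8151025/36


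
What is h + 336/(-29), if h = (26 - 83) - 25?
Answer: -2714/29 ≈ -93.586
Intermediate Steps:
h = -82 (h = -57 - 25 = -82)
h + 336/(-29) = -82 + 336/(-29) = -82 + 336*(-1/29) = -82 - 336/29 = -2714/29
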